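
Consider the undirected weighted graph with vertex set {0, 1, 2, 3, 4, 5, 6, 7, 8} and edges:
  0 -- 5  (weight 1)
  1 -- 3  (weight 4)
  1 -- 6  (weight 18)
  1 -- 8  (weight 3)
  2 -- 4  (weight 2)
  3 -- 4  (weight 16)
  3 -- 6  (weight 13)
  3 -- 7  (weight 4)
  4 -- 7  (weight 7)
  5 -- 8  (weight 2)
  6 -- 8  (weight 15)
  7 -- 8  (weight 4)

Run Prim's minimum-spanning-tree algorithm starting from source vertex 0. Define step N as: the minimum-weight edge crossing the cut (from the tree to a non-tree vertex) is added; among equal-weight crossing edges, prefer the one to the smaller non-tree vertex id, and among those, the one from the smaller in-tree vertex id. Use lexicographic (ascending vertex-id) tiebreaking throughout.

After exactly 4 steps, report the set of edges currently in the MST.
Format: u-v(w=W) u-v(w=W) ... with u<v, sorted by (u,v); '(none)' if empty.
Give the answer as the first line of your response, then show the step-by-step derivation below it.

0-5(w=1) 1-3(w=4) 1-8(w=3) 5-8(w=2)

step 1: add edge 0-5 (w=1); MST = {0-5(w=1)}
step 2: add edge 5-8 (w=2); MST = {0-5(w=1) 5-8(w=2)}
step 3: add edge 1-8 (w=3); MST = {0-5(w=1) 1-8(w=3) 5-8(w=2)}
step 4: add edge 1-3 (w=4); MST = {0-5(w=1) 1-3(w=4) 1-8(w=3) 5-8(w=2)}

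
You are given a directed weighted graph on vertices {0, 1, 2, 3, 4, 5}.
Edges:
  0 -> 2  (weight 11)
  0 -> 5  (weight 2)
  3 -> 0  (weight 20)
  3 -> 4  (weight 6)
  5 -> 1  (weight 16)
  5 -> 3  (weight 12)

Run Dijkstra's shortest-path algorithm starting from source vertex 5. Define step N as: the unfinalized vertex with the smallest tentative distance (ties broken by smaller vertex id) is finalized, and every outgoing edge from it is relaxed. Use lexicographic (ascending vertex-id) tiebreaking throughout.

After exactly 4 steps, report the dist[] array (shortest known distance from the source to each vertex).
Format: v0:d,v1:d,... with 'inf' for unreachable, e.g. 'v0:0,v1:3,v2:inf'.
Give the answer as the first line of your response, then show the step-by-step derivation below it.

v0:32,v1:16,v2:inf,v3:12,v4:18,v5:0

step 1: dist = v0:inf,v1:16,v2:inf,v3:12,v4:inf,v5:0
step 2: dist = v0:32,v1:16,v2:inf,v3:12,v4:18,v5:0
step 3: dist = v0:32,v1:16,v2:inf,v3:12,v4:18,v5:0
step 4: dist = v0:32,v1:16,v2:inf,v3:12,v4:18,v5:0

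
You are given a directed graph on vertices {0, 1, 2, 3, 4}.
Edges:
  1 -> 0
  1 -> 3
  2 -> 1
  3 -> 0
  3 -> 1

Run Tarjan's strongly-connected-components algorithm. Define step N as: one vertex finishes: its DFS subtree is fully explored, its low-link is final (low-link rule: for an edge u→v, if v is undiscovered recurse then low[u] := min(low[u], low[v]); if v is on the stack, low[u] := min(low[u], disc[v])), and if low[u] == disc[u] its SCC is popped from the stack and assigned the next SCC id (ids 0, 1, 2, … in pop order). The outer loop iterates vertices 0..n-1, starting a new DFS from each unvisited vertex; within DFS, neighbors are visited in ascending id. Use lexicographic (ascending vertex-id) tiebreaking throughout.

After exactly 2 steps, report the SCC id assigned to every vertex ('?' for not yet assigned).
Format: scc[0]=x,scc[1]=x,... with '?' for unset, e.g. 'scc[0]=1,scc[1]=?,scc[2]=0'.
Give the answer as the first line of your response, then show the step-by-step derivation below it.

scc[0]=0,scc[1]=?,scc[2]=?,scc[3]=?,scc[4]=?

step 1: low=(low[0]=0,low[1]=?,low[2]=?,low[3]=?,low[4]=?); scc=(scc[0]=0,scc[1]=?,scc[2]=?,scc[3]=?,scc[4]=?)
step 2: low=(low[0]=0,low[1]=1,low[2]=?,low[3]=1,low[4]=?); scc=(scc[0]=0,scc[1]=?,scc[2]=?,scc[3]=?,scc[4]=?)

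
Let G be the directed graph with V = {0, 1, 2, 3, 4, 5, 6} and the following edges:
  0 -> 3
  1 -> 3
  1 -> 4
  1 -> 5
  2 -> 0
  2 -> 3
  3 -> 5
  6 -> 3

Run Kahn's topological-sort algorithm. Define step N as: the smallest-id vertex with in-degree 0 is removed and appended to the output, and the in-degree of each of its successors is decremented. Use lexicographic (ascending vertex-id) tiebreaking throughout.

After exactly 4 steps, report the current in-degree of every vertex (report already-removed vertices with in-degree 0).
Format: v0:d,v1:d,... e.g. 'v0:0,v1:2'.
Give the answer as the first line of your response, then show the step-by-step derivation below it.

v0:0,v1:0,v2:0,v3:1,v4:0,v5:1,v6:0

step 1: output 1; order=[1]; indeg=(1,0,0,3,0,1,0)
step 2: output 2; order=[1,2]; indeg=(0,0,0,2,0,1,0)
step 3: output 0; order=[1,2,0]; indeg=(0,0,0,1,0,1,0)
step 4: output 4; order=[1,2,0,4]; indeg=(0,0,0,1,0,1,0)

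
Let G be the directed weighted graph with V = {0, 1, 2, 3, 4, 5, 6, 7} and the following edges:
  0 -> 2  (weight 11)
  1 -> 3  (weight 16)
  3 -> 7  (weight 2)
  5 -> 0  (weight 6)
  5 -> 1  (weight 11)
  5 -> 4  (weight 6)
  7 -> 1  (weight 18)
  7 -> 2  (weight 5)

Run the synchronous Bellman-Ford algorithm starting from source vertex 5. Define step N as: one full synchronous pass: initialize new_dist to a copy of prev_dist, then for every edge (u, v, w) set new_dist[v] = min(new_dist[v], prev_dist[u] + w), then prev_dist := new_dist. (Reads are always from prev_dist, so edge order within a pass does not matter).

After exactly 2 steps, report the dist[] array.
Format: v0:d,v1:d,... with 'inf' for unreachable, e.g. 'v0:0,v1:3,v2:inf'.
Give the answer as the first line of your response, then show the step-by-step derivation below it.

v0:6,v1:11,v2:17,v3:27,v4:6,v5:0,v6:inf,v7:inf

step 1: dist = v0:6,v1:11,v2:inf,v3:inf,v4:6,v5:0,v6:inf,v7:inf
step 2: dist = v0:6,v1:11,v2:17,v3:27,v4:6,v5:0,v6:inf,v7:inf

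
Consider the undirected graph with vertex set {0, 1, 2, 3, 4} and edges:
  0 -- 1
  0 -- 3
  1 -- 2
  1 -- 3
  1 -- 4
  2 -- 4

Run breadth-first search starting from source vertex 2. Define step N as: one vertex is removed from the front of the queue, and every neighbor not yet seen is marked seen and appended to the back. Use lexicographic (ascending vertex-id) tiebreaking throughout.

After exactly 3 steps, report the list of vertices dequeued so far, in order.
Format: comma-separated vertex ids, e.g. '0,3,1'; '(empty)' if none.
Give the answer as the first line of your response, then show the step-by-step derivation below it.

2,1,4

step 1: dequeue 2; queue=[1,4]; order=2
step 2: dequeue 1; queue=[4,0,3]; order=2,1
step 3: dequeue 4; queue=[0,3]; order=2,1,4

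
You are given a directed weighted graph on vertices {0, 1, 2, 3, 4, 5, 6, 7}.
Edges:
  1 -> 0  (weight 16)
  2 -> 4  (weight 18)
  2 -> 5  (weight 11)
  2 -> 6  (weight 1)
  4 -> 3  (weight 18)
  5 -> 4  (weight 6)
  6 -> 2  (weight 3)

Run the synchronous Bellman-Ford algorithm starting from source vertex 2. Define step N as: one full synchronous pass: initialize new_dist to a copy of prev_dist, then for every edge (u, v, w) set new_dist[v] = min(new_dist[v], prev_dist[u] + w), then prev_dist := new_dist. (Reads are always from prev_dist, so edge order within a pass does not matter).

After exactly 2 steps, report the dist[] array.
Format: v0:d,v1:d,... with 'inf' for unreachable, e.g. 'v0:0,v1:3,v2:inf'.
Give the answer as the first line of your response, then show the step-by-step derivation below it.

v0:inf,v1:inf,v2:0,v3:36,v4:17,v5:11,v6:1,v7:inf

step 1: dist = v0:inf,v1:inf,v2:0,v3:inf,v4:18,v5:11,v6:1,v7:inf
step 2: dist = v0:inf,v1:inf,v2:0,v3:36,v4:17,v5:11,v6:1,v7:inf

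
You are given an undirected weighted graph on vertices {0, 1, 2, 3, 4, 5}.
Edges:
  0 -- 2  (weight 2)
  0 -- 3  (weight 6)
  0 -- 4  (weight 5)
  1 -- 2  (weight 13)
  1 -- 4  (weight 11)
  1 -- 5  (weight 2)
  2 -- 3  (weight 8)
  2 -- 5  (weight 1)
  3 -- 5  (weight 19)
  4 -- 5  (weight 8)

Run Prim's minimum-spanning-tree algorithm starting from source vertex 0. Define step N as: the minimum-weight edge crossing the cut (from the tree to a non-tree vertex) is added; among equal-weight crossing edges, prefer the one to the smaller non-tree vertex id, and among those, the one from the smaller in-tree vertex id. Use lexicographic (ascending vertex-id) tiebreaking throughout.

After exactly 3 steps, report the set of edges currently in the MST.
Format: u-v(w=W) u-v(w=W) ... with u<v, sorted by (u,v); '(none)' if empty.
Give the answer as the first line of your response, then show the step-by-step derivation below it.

0-2(w=2) 1-5(w=2) 2-5(w=1)

step 1: add edge 0-2 (w=2); MST = {0-2(w=2)}
step 2: add edge 2-5 (w=1); MST = {0-2(w=2) 2-5(w=1)}
step 3: add edge 1-5 (w=2); MST = {0-2(w=2) 1-5(w=2) 2-5(w=1)}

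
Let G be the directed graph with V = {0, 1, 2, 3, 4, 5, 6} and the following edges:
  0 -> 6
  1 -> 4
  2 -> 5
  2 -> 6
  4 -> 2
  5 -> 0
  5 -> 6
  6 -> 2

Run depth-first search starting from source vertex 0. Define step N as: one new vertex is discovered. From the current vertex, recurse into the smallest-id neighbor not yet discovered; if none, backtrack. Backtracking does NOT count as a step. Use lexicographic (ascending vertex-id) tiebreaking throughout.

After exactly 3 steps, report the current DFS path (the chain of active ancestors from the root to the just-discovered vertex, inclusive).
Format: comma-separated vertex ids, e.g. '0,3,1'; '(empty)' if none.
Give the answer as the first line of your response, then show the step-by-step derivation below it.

0,6,2

step 1: discover 0; path=0; order=0
step 2: discover 6; path=0>6; order=0,6
step 3: discover 2; path=0>6>2; order=0,6,2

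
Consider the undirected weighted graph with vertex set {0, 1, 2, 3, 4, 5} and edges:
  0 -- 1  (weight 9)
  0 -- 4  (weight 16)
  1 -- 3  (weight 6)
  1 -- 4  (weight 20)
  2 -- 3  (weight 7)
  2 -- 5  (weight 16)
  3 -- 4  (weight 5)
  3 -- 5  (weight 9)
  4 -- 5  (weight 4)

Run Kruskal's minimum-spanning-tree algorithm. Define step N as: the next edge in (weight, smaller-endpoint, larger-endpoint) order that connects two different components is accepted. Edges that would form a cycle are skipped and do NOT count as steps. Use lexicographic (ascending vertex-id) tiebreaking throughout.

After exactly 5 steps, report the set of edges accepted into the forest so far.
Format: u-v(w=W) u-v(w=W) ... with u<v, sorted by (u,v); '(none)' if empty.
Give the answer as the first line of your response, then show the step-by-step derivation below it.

0-1(w=9) 1-3(w=6) 2-3(w=7) 3-4(w=5) 4-5(w=4)

step 1: add edge 4-5 (w=4); MST = {4-5(w=4)}
step 2: add edge 3-4 (w=5); MST = {3-4(w=5) 4-5(w=4)}
step 3: add edge 1-3 (w=6); MST = {1-3(w=6) 3-4(w=5) 4-5(w=4)}
step 4: add edge 2-3 (w=7); MST = {1-3(w=6) 2-3(w=7) 3-4(w=5) 4-5(w=4)}
step 5: add edge 0-1 (w=9); MST = {0-1(w=9) 1-3(w=6) 2-3(w=7) 3-4(w=5) 4-5(w=4)}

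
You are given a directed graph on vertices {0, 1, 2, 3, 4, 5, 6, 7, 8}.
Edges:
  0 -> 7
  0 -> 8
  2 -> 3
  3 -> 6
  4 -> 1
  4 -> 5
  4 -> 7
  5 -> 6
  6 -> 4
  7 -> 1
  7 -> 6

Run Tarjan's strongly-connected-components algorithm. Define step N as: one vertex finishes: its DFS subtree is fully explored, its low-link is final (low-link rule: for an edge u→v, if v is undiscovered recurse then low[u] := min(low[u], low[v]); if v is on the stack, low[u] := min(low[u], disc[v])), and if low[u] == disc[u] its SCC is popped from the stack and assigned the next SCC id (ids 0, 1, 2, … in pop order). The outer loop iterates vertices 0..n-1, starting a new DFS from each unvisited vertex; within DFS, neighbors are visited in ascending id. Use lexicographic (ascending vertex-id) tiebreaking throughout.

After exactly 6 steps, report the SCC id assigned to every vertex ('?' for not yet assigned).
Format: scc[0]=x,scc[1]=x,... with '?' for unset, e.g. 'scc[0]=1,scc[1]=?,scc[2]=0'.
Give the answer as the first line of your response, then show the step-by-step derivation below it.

scc[0]=?,scc[1]=0,scc[2]=?,scc[3]=?,scc[4]=1,scc[5]=1,scc[6]=1,scc[7]=1,scc[8]=2

step 1: low=(low[0]=0,low[1]=2,low[2]=?,low[3]=?,low[4]=?,low[5]=?,low[6]=?,low[7]=1,low[8]=?); scc=(scc[0]=?,scc[1]=0,scc[2]=?,scc[3]=?,scc[4]=?,scc[5]=?,scc[6]=?,scc[7]=?,scc[8]=?)
step 2: low=(low[0]=0,low[1]=2,low[2]=?,low[3]=?,low[4]=4,low[5]=3,low[6]=3,low[7]=1,low[8]=?); scc=(scc[0]=?,scc[1]=0,scc[2]=?,scc[3]=?,scc[4]=?,scc[5]=?,scc[6]=?,scc[7]=?,scc[8]=?)
step 3: low=(low[0]=0,low[1]=2,low[2]=?,low[3]=?,low[4]=1,low[5]=3,low[6]=3,low[7]=1,low[8]=?); scc=(scc[0]=?,scc[1]=0,scc[2]=?,scc[3]=?,scc[4]=?,scc[5]=?,scc[6]=?,scc[7]=?,scc[8]=?)
step 4: low=(low[0]=0,low[1]=2,low[2]=?,low[3]=?,low[4]=1,low[5]=3,low[6]=1,low[7]=1,low[8]=?); scc=(scc[0]=?,scc[1]=0,scc[2]=?,scc[3]=?,scc[4]=?,scc[5]=?,scc[6]=?,scc[7]=?,scc[8]=?)
step 5: low=(low[0]=0,low[1]=2,low[2]=?,low[3]=?,low[4]=1,low[5]=3,low[6]=1,low[7]=1,low[8]=?); scc=(scc[0]=?,scc[1]=0,scc[2]=?,scc[3]=?,scc[4]=1,scc[5]=1,scc[6]=1,scc[7]=1,scc[8]=?)
step 6: low=(low[0]=0,low[1]=2,low[2]=?,low[3]=?,low[4]=1,low[5]=3,low[6]=1,low[7]=1,low[8]=6); scc=(scc[0]=?,scc[1]=0,scc[2]=?,scc[3]=?,scc[4]=1,scc[5]=1,scc[6]=1,scc[7]=1,scc[8]=2)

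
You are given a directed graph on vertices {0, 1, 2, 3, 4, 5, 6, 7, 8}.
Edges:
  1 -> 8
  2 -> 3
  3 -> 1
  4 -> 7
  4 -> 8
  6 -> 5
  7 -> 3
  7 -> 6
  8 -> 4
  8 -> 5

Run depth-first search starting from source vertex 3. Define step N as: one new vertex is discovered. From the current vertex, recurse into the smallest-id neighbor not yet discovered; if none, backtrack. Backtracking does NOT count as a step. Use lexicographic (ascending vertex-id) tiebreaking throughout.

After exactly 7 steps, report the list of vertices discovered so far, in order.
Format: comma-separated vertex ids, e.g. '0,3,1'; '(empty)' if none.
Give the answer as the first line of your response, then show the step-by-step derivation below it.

3,1,8,4,7,6,5

step 1: discover 3; path=3; order=3
step 2: discover 1; path=3>1; order=3,1
step 3: discover 8; path=3>1>8; order=3,1,8
step 4: discover 4; path=3>1>8>4; order=3,1,8,4
step 5: discover 7; path=3>1>8>4>7; order=3,1,8,4,7
step 6: discover 6; path=3>1>8>4>7>6; order=3,1,8,4,7,6
step 7: discover 5; path=3>1>8>4>7>6>5; order=3,1,8,4,7,6,5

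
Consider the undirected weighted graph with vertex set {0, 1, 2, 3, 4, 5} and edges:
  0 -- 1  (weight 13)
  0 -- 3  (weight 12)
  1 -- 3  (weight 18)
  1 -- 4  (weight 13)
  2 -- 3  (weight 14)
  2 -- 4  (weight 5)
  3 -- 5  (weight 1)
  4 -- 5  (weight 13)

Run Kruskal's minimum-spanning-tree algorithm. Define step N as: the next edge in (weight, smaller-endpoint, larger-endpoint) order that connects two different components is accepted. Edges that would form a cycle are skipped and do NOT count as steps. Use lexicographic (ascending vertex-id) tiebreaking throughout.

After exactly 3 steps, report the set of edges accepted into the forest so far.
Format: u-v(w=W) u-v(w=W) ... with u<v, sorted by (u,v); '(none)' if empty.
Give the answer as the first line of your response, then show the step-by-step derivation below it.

0-3(w=12) 2-4(w=5) 3-5(w=1)

step 1: add edge 3-5 (w=1); MST = {3-5(w=1)}
step 2: add edge 2-4 (w=5); MST = {2-4(w=5) 3-5(w=1)}
step 3: add edge 0-3 (w=12); MST = {0-3(w=12) 2-4(w=5) 3-5(w=1)}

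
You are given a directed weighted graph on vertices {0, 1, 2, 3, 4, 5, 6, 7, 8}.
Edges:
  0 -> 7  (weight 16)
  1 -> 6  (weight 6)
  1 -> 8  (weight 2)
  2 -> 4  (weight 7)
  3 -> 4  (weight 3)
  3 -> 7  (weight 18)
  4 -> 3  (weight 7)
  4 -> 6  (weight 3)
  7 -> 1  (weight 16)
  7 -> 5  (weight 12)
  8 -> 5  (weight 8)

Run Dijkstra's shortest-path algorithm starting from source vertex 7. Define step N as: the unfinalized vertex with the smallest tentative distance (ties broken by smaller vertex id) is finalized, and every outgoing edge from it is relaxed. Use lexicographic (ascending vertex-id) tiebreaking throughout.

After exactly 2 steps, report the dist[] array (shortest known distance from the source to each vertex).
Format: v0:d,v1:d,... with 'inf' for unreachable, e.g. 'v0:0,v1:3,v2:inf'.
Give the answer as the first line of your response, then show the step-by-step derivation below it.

v0:inf,v1:16,v2:inf,v3:inf,v4:inf,v5:12,v6:inf,v7:0,v8:inf

step 1: dist = v0:inf,v1:16,v2:inf,v3:inf,v4:inf,v5:12,v6:inf,v7:0,v8:inf
step 2: dist = v0:inf,v1:16,v2:inf,v3:inf,v4:inf,v5:12,v6:inf,v7:0,v8:inf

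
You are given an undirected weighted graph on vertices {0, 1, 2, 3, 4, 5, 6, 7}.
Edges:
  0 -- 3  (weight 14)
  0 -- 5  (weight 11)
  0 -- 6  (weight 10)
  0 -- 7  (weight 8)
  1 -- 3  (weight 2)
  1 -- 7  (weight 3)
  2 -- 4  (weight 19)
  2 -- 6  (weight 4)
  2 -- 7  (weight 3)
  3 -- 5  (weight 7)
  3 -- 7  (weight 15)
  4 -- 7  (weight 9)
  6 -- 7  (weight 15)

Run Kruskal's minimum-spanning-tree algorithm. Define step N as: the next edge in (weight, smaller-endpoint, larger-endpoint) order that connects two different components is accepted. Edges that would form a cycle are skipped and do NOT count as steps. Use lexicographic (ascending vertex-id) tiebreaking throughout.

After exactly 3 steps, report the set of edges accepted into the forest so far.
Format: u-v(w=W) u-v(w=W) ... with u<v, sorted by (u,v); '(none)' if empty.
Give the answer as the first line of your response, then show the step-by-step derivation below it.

1-3(w=2) 1-7(w=3) 2-7(w=3)

step 1: add edge 1-3 (w=2); MST = {1-3(w=2)}
step 2: add edge 1-7 (w=3); MST = {1-3(w=2) 1-7(w=3)}
step 3: add edge 2-7 (w=3); MST = {1-3(w=2) 1-7(w=3) 2-7(w=3)}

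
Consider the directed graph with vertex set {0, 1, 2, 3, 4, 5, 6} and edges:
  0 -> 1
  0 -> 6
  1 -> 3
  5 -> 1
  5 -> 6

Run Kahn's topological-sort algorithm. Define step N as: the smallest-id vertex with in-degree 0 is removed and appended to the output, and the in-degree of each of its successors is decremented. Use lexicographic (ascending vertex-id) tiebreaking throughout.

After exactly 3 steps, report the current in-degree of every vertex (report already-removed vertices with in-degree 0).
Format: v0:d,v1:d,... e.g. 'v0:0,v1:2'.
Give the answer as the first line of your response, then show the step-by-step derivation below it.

v0:0,v1:1,v2:0,v3:1,v4:0,v5:0,v6:1

step 1: output 0; order=[0]; indeg=(0,1,0,1,0,0,1)
step 2: output 2; order=[0,2]; indeg=(0,1,0,1,0,0,1)
step 3: output 4; order=[0,2,4]; indeg=(0,1,0,1,0,0,1)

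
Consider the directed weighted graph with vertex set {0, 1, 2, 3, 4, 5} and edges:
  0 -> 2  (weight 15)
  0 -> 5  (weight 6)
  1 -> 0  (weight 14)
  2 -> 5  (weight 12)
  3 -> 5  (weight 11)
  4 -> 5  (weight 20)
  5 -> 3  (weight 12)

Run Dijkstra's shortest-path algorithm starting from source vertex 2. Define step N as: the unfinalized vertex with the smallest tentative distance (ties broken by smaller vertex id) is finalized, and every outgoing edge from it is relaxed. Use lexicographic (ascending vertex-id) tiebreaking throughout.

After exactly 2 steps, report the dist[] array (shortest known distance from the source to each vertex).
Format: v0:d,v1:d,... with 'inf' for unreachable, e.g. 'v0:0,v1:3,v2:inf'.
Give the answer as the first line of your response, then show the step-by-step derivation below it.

v0:inf,v1:inf,v2:0,v3:24,v4:inf,v5:12

step 1: dist = v0:inf,v1:inf,v2:0,v3:inf,v4:inf,v5:12
step 2: dist = v0:inf,v1:inf,v2:0,v3:24,v4:inf,v5:12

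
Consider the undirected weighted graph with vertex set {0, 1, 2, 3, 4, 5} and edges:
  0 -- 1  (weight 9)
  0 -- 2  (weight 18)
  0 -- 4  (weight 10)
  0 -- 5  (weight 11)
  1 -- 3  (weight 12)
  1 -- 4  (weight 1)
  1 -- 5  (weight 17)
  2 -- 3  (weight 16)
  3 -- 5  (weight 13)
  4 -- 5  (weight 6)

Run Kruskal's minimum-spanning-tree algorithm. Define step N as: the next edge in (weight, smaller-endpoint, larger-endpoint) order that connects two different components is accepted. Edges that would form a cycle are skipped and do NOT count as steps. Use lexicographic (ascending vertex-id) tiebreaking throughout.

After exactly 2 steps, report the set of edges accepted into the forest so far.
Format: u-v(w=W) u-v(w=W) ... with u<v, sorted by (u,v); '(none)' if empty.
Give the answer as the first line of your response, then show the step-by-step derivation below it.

1-4(w=1) 4-5(w=6)

step 1: add edge 1-4 (w=1); MST = {1-4(w=1)}
step 2: add edge 4-5 (w=6); MST = {1-4(w=1) 4-5(w=6)}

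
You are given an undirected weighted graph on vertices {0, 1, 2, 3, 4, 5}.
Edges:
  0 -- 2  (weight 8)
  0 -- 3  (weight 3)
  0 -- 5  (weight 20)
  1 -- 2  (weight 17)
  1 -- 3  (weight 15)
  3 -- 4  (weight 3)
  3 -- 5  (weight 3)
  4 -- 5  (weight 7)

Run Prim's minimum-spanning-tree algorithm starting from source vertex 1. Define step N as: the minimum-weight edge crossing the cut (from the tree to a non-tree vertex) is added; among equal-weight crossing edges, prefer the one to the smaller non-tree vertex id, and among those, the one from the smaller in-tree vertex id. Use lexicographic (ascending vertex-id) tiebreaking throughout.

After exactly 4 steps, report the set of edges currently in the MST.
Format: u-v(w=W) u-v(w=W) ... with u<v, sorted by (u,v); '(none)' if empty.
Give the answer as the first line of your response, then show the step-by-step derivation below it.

0-3(w=3) 1-3(w=15) 3-4(w=3) 3-5(w=3)

step 1: add edge 1-3 (w=15); MST = {1-3(w=15)}
step 2: add edge 0-3 (w=3); MST = {0-3(w=3) 1-3(w=15)}
step 3: add edge 3-4 (w=3); MST = {0-3(w=3) 1-3(w=15) 3-4(w=3)}
step 4: add edge 3-5 (w=3); MST = {0-3(w=3) 1-3(w=15) 3-4(w=3) 3-5(w=3)}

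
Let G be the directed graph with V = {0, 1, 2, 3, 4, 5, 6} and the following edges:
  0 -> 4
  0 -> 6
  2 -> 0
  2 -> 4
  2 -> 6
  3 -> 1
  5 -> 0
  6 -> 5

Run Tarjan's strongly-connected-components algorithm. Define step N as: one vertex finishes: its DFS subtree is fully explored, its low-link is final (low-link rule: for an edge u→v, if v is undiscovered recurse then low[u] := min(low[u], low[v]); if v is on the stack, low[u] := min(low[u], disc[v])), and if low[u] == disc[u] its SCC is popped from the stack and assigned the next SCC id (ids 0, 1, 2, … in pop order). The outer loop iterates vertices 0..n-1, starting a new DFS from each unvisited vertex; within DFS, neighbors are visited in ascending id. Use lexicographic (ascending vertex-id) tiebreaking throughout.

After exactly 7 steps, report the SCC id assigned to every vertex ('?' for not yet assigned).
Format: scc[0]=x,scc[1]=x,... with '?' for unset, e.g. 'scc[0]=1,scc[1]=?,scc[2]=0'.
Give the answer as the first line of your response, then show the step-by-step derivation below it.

scc[0]=1,scc[1]=2,scc[2]=3,scc[3]=4,scc[4]=0,scc[5]=1,scc[6]=1

step 1: low=(low[0]=0,low[1]=?,low[2]=?,low[3]=?,low[4]=1,low[5]=?,low[6]=?); scc=(scc[0]=?,scc[1]=?,scc[2]=?,scc[3]=?,scc[4]=0,scc[5]=?,scc[6]=?)
step 2: low=(low[0]=0,low[1]=?,low[2]=?,low[3]=?,low[4]=1,low[5]=0,low[6]=2); scc=(scc[0]=?,scc[1]=?,scc[2]=?,scc[3]=?,scc[4]=0,scc[5]=?,scc[6]=?)
step 3: low=(low[0]=0,low[1]=?,low[2]=?,low[3]=?,low[4]=1,low[5]=0,low[6]=0); scc=(scc[0]=?,scc[1]=?,scc[2]=?,scc[3]=?,scc[4]=0,scc[5]=?,scc[6]=?)
step 4: low=(low[0]=0,low[1]=?,low[2]=?,low[3]=?,low[4]=1,low[5]=0,low[6]=0); scc=(scc[0]=1,scc[1]=?,scc[2]=?,scc[3]=?,scc[4]=0,scc[5]=1,scc[6]=1)
step 5: low=(low[0]=0,low[1]=4,low[2]=?,low[3]=?,low[4]=1,low[5]=0,low[6]=0); scc=(scc[0]=1,scc[1]=2,scc[2]=?,scc[3]=?,scc[4]=0,scc[5]=1,scc[6]=1)
step 6: low=(low[0]=0,low[1]=4,low[2]=5,low[3]=?,low[4]=1,low[5]=0,low[6]=0); scc=(scc[0]=1,scc[1]=2,scc[2]=3,scc[3]=?,scc[4]=0,scc[5]=1,scc[6]=1)
step 7: low=(low[0]=0,low[1]=4,low[2]=5,low[3]=6,low[4]=1,low[5]=0,low[6]=0); scc=(scc[0]=1,scc[1]=2,scc[2]=3,scc[3]=4,scc[4]=0,scc[5]=1,scc[6]=1)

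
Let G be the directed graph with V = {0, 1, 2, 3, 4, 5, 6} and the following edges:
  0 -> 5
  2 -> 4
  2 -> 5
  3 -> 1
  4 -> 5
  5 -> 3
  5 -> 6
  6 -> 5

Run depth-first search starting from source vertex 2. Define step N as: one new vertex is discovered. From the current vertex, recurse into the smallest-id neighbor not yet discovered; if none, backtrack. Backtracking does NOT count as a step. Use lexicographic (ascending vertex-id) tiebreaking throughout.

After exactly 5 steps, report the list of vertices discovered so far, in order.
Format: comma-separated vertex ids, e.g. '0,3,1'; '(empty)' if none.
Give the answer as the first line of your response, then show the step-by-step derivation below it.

2,4,5,3,1

step 1: discover 2; path=2; order=2
step 2: discover 4; path=2>4; order=2,4
step 3: discover 5; path=2>4>5; order=2,4,5
step 4: discover 3; path=2>4>5>3; order=2,4,5,3
step 5: discover 1; path=2>4>5>3>1; order=2,4,5,3,1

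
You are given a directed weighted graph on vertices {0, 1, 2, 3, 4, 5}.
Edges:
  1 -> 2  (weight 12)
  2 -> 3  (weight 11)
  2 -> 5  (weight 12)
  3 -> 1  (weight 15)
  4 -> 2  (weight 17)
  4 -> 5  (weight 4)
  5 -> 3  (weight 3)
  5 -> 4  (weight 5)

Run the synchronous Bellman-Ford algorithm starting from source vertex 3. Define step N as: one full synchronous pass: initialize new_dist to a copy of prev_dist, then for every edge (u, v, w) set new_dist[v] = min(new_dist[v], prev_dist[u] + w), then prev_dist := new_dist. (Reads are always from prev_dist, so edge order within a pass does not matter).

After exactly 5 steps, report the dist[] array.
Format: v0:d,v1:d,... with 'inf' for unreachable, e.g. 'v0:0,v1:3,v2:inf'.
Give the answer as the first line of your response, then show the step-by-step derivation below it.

v0:inf,v1:15,v2:27,v3:0,v4:44,v5:39

step 1: dist = v0:inf,v1:15,v2:inf,v3:0,v4:inf,v5:inf
step 2: dist = v0:inf,v1:15,v2:27,v3:0,v4:inf,v5:inf
step 3: dist = v0:inf,v1:15,v2:27,v3:0,v4:inf,v5:39
step 4: dist = v0:inf,v1:15,v2:27,v3:0,v4:44,v5:39
step 5: dist = v0:inf,v1:15,v2:27,v3:0,v4:44,v5:39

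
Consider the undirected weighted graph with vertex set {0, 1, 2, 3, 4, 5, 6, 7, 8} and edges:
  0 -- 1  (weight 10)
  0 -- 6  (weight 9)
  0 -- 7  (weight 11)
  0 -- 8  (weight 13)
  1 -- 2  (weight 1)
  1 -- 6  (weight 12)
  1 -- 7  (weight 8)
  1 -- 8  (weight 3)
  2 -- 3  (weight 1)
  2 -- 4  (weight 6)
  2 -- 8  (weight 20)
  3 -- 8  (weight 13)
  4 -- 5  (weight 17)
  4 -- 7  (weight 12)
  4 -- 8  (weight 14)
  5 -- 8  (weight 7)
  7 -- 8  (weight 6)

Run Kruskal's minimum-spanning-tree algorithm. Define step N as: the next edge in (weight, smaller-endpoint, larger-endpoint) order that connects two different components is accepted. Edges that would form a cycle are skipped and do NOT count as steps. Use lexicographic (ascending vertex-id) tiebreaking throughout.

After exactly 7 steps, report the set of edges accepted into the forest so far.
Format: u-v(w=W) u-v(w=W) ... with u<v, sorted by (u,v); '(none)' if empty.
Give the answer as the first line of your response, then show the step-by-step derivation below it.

0-6(w=9) 1-2(w=1) 1-8(w=3) 2-3(w=1) 2-4(w=6) 5-8(w=7) 7-8(w=6)

step 1: add edge 1-2 (w=1); MST = {1-2(w=1)}
step 2: add edge 2-3 (w=1); MST = {1-2(w=1) 2-3(w=1)}
step 3: add edge 1-8 (w=3); MST = {1-2(w=1) 1-8(w=3) 2-3(w=1)}
step 4: add edge 2-4 (w=6); MST = {1-2(w=1) 1-8(w=3) 2-3(w=1) 2-4(w=6)}
step 5: add edge 7-8 (w=6); MST = {1-2(w=1) 1-8(w=3) 2-3(w=1) 2-4(w=6) 7-8(w=6)}
step 6: add edge 5-8 (w=7); MST = {1-2(w=1) 1-8(w=3) 2-3(w=1) 2-4(w=6) 5-8(w=7) 7-8(w=6)}
step 7: add edge 0-6 (w=9); MST = {0-6(w=9) 1-2(w=1) 1-8(w=3) 2-3(w=1) 2-4(w=6) 5-8(w=7) 7-8(w=6)}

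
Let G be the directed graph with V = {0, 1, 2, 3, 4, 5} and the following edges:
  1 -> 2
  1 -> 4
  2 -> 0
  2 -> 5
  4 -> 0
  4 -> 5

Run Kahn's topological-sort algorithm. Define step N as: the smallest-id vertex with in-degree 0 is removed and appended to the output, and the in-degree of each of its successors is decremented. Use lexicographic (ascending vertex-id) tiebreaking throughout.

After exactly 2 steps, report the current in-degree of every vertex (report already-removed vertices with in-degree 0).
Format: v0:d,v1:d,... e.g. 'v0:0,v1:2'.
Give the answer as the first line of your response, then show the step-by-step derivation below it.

v0:1,v1:0,v2:0,v3:0,v4:0,v5:1

step 1: output 1; order=[1]; indeg=(2,0,0,0,0,2)
step 2: output 2; order=[1,2]; indeg=(1,0,0,0,0,1)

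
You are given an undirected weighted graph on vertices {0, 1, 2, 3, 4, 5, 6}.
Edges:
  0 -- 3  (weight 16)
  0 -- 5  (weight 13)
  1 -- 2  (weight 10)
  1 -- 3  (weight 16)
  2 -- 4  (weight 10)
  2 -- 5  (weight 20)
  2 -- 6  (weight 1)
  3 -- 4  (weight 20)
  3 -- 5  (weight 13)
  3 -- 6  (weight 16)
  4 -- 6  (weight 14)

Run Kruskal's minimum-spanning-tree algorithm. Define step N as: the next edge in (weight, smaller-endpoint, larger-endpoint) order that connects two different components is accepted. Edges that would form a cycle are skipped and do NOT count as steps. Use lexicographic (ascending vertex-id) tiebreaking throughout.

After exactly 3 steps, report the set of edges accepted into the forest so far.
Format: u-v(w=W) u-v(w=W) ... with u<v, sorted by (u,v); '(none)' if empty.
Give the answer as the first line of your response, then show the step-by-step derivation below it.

1-2(w=10) 2-4(w=10) 2-6(w=1)

step 1: add edge 2-6 (w=1); MST = {2-6(w=1)}
step 2: add edge 1-2 (w=10); MST = {1-2(w=10) 2-6(w=1)}
step 3: add edge 2-4 (w=10); MST = {1-2(w=10) 2-4(w=10) 2-6(w=1)}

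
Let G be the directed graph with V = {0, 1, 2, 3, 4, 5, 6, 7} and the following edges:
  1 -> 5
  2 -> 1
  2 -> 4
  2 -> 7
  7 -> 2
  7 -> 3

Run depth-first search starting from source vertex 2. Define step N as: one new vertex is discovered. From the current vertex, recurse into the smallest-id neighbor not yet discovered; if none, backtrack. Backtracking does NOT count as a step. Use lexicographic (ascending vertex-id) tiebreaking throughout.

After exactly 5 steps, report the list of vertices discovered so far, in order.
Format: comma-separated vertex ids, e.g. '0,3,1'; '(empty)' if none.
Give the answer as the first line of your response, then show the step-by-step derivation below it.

2,1,5,4,7

step 1: discover 2; path=2; order=2
step 2: discover 1; path=2>1; order=2,1
step 3: discover 5; path=2>1>5; order=2,1,5
step 4: discover 4; path=2>4; order=2,1,5,4
step 5: discover 7; path=2>7; order=2,1,5,4,7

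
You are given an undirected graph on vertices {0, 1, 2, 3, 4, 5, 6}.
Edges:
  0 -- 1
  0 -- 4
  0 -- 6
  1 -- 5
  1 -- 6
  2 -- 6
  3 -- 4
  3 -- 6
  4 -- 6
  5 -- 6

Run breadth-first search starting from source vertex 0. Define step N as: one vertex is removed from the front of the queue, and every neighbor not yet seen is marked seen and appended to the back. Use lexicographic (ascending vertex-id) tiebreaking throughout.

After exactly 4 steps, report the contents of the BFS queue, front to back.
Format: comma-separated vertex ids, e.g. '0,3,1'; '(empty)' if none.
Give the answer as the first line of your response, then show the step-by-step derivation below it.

5,3,2

step 1: dequeue 0; queue=[1,4,6]; order=0
step 2: dequeue 1; queue=[4,6,5]; order=0,1
step 3: dequeue 4; queue=[6,5,3]; order=0,1,4
step 4: dequeue 6; queue=[5,3,2]; order=0,1,4,6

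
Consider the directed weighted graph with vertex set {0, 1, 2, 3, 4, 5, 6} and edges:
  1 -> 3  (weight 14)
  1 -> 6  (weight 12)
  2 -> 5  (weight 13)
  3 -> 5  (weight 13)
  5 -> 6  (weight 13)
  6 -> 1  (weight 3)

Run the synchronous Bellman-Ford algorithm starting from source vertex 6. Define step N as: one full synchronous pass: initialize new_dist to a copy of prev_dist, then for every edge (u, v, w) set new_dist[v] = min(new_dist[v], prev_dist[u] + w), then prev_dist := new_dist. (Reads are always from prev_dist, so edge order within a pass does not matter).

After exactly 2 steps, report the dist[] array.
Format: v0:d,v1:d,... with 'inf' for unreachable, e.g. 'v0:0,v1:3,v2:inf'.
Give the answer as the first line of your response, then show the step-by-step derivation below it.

v0:inf,v1:3,v2:inf,v3:17,v4:inf,v5:inf,v6:0

step 1: dist = v0:inf,v1:3,v2:inf,v3:inf,v4:inf,v5:inf,v6:0
step 2: dist = v0:inf,v1:3,v2:inf,v3:17,v4:inf,v5:inf,v6:0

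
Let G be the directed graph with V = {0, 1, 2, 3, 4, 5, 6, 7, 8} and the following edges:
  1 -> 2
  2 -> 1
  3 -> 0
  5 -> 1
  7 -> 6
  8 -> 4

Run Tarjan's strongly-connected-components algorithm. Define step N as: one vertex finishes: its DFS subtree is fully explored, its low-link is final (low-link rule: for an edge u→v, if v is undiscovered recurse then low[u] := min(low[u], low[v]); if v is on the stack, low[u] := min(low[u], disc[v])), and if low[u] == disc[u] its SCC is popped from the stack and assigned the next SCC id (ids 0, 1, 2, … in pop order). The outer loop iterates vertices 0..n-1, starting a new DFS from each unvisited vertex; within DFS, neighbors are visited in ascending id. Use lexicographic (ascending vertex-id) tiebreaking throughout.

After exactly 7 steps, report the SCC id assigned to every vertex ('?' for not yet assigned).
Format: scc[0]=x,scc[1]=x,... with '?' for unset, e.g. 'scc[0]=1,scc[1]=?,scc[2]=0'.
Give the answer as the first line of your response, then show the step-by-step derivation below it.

scc[0]=0,scc[1]=1,scc[2]=1,scc[3]=2,scc[4]=3,scc[5]=4,scc[6]=5,scc[7]=?,scc[8]=?

step 1: low=(low[0]=0,low[1]=?,low[2]=?,low[3]=?,low[4]=?,low[5]=?,low[6]=?,low[7]=?,low[8]=?); scc=(scc[0]=0,scc[1]=?,scc[2]=?,scc[3]=?,scc[4]=?,scc[5]=?,scc[6]=?,scc[7]=?,scc[8]=?)
step 2: low=(low[0]=0,low[1]=1,low[2]=1,low[3]=?,low[4]=?,low[5]=?,low[6]=?,low[7]=?,low[8]=?); scc=(scc[0]=0,scc[1]=?,scc[2]=?,scc[3]=?,scc[4]=?,scc[5]=?,scc[6]=?,scc[7]=?,scc[8]=?)
step 3: low=(low[0]=0,low[1]=1,low[2]=1,low[3]=?,low[4]=?,low[5]=?,low[6]=?,low[7]=?,low[8]=?); scc=(scc[0]=0,scc[1]=1,scc[2]=1,scc[3]=?,scc[4]=?,scc[5]=?,scc[6]=?,scc[7]=?,scc[8]=?)
step 4: low=(low[0]=0,low[1]=1,low[2]=1,low[3]=3,low[4]=?,low[5]=?,low[6]=?,low[7]=?,low[8]=?); scc=(scc[0]=0,scc[1]=1,scc[2]=1,scc[3]=2,scc[4]=?,scc[5]=?,scc[6]=?,scc[7]=?,scc[8]=?)
step 5: low=(low[0]=0,low[1]=1,low[2]=1,low[3]=3,low[4]=4,low[5]=?,low[6]=?,low[7]=?,low[8]=?); scc=(scc[0]=0,scc[1]=1,scc[2]=1,scc[3]=2,scc[4]=3,scc[5]=?,scc[6]=?,scc[7]=?,scc[8]=?)
step 6: low=(low[0]=0,low[1]=1,low[2]=1,low[3]=3,low[4]=4,low[5]=5,low[6]=?,low[7]=?,low[8]=?); scc=(scc[0]=0,scc[1]=1,scc[2]=1,scc[3]=2,scc[4]=3,scc[5]=4,scc[6]=?,scc[7]=?,scc[8]=?)
step 7: low=(low[0]=0,low[1]=1,low[2]=1,low[3]=3,low[4]=4,low[5]=5,low[6]=6,low[7]=?,low[8]=?); scc=(scc[0]=0,scc[1]=1,scc[2]=1,scc[3]=2,scc[4]=3,scc[5]=4,scc[6]=5,scc[7]=?,scc[8]=?)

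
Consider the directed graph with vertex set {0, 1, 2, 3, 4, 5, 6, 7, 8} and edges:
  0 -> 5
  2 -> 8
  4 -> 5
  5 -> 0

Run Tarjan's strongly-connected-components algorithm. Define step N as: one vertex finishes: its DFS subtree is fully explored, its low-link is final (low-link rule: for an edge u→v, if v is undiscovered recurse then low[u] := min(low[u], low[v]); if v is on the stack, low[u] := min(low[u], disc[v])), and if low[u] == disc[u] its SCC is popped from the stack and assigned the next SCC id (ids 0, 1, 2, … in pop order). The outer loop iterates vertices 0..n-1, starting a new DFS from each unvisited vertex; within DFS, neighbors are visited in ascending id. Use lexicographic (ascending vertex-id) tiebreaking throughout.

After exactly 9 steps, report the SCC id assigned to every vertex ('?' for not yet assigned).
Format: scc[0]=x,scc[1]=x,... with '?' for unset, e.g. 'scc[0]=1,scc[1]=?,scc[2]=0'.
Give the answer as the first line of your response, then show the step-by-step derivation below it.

scc[0]=0,scc[1]=1,scc[2]=3,scc[3]=4,scc[4]=5,scc[5]=0,scc[6]=6,scc[7]=7,scc[8]=2

step 1: low=(low[0]=0,low[1]=?,low[2]=?,low[3]=?,low[4]=?,low[5]=0,low[6]=?,low[7]=?,low[8]=?); scc=(scc[0]=?,scc[1]=?,scc[2]=?,scc[3]=?,scc[4]=?,scc[5]=?,scc[6]=?,scc[7]=?,scc[8]=?)
step 2: low=(low[0]=0,low[1]=?,low[2]=?,low[3]=?,low[4]=?,low[5]=0,low[6]=?,low[7]=?,low[8]=?); scc=(scc[0]=0,scc[1]=?,scc[2]=?,scc[3]=?,scc[4]=?,scc[5]=0,scc[6]=?,scc[7]=?,scc[8]=?)
step 3: low=(low[0]=0,low[1]=2,low[2]=?,low[3]=?,low[4]=?,low[5]=0,low[6]=?,low[7]=?,low[8]=?); scc=(scc[0]=0,scc[1]=1,scc[2]=?,scc[3]=?,scc[4]=?,scc[5]=0,scc[6]=?,scc[7]=?,scc[8]=?)
step 4: low=(low[0]=0,low[1]=2,low[2]=3,low[3]=?,low[4]=?,low[5]=0,low[6]=?,low[7]=?,low[8]=4); scc=(scc[0]=0,scc[1]=1,scc[2]=?,scc[3]=?,scc[4]=?,scc[5]=0,scc[6]=?,scc[7]=?,scc[8]=2)
step 5: low=(low[0]=0,low[1]=2,low[2]=3,low[3]=?,low[4]=?,low[5]=0,low[6]=?,low[7]=?,low[8]=4); scc=(scc[0]=0,scc[1]=1,scc[2]=3,scc[3]=?,scc[4]=?,scc[5]=0,scc[6]=?,scc[7]=?,scc[8]=2)
step 6: low=(low[0]=0,low[1]=2,low[2]=3,low[3]=5,low[4]=?,low[5]=0,low[6]=?,low[7]=?,low[8]=4); scc=(scc[0]=0,scc[1]=1,scc[2]=3,scc[3]=4,scc[4]=?,scc[5]=0,scc[6]=?,scc[7]=?,scc[8]=2)
step 7: low=(low[0]=0,low[1]=2,low[2]=3,low[3]=5,low[4]=6,low[5]=0,low[6]=?,low[7]=?,low[8]=4); scc=(scc[0]=0,scc[1]=1,scc[2]=3,scc[3]=4,scc[4]=5,scc[5]=0,scc[6]=?,scc[7]=?,scc[8]=2)
step 8: low=(low[0]=0,low[1]=2,low[2]=3,low[3]=5,low[4]=6,low[5]=0,low[6]=7,low[7]=?,low[8]=4); scc=(scc[0]=0,scc[1]=1,scc[2]=3,scc[3]=4,scc[4]=5,scc[5]=0,scc[6]=6,scc[7]=?,scc[8]=2)
step 9: low=(low[0]=0,low[1]=2,low[2]=3,low[3]=5,low[4]=6,low[5]=0,low[6]=7,low[7]=8,low[8]=4); scc=(scc[0]=0,scc[1]=1,scc[2]=3,scc[3]=4,scc[4]=5,scc[5]=0,scc[6]=6,scc[7]=7,scc[8]=2)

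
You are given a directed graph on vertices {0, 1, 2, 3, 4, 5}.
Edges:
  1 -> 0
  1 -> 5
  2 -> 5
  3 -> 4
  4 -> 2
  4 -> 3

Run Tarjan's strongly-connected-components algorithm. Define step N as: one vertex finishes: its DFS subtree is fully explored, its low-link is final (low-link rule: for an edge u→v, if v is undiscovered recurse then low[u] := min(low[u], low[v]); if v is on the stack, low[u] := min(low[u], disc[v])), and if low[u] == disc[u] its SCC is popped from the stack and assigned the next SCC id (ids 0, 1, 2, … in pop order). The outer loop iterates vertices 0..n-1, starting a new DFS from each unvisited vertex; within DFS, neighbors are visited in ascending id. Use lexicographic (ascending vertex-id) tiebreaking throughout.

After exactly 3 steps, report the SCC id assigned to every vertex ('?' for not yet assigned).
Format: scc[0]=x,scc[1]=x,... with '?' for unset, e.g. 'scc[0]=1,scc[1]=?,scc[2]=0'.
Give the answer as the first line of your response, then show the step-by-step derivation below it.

scc[0]=0,scc[1]=2,scc[2]=?,scc[3]=?,scc[4]=?,scc[5]=1

step 1: low=(low[0]=0,low[1]=?,low[2]=?,low[3]=?,low[4]=?,low[5]=?); scc=(scc[0]=0,scc[1]=?,scc[2]=?,scc[3]=?,scc[4]=?,scc[5]=?)
step 2: low=(low[0]=0,low[1]=1,low[2]=?,low[3]=?,low[4]=?,low[5]=2); scc=(scc[0]=0,scc[1]=?,scc[2]=?,scc[3]=?,scc[4]=?,scc[5]=1)
step 3: low=(low[0]=0,low[1]=1,low[2]=?,low[3]=?,low[4]=?,low[5]=2); scc=(scc[0]=0,scc[1]=2,scc[2]=?,scc[3]=?,scc[4]=?,scc[5]=1)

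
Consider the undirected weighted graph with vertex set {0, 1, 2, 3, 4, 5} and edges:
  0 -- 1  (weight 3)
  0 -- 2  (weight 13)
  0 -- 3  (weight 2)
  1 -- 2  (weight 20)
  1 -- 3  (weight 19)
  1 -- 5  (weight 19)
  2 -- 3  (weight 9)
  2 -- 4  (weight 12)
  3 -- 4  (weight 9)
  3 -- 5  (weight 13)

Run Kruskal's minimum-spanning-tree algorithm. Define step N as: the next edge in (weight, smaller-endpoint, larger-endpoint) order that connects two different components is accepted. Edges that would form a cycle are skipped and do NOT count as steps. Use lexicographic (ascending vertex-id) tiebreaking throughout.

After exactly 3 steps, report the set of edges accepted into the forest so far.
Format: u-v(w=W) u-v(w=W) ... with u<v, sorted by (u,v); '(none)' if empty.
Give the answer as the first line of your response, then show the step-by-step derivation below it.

0-1(w=3) 0-3(w=2) 2-3(w=9)

step 1: add edge 0-3 (w=2); MST = {0-3(w=2)}
step 2: add edge 0-1 (w=3); MST = {0-1(w=3) 0-3(w=2)}
step 3: add edge 2-3 (w=9); MST = {0-1(w=3) 0-3(w=2) 2-3(w=9)}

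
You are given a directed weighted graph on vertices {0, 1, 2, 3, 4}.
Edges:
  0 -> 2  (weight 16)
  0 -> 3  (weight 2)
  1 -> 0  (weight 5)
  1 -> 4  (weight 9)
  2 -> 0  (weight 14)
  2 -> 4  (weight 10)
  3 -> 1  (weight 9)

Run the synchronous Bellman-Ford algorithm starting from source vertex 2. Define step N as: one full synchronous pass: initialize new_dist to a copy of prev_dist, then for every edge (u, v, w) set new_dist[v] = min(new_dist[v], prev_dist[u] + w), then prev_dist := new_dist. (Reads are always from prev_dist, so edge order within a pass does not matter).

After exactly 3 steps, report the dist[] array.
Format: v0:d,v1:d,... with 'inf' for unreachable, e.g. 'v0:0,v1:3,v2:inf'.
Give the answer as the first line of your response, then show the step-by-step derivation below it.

v0:14,v1:25,v2:0,v3:16,v4:10

step 1: dist = v0:14,v1:inf,v2:0,v3:inf,v4:10
step 2: dist = v0:14,v1:inf,v2:0,v3:16,v4:10
step 3: dist = v0:14,v1:25,v2:0,v3:16,v4:10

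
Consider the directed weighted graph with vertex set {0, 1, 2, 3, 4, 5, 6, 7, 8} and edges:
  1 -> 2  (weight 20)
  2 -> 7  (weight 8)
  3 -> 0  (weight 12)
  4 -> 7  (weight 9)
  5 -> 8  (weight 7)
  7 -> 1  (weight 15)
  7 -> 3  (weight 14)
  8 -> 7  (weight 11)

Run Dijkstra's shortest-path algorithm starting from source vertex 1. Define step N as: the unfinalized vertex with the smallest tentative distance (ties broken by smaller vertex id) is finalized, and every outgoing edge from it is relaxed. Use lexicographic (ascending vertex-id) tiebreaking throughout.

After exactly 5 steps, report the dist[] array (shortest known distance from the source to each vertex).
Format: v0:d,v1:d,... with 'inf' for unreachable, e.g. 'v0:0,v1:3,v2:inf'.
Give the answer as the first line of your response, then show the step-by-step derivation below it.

v0:54,v1:0,v2:20,v3:42,v4:inf,v5:inf,v6:inf,v7:28,v8:inf

step 1: dist = v0:inf,v1:0,v2:20,v3:inf,v4:inf,v5:inf,v6:inf,v7:inf,v8:inf
step 2: dist = v0:inf,v1:0,v2:20,v3:inf,v4:inf,v5:inf,v6:inf,v7:28,v8:inf
step 3: dist = v0:inf,v1:0,v2:20,v3:42,v4:inf,v5:inf,v6:inf,v7:28,v8:inf
step 4: dist = v0:54,v1:0,v2:20,v3:42,v4:inf,v5:inf,v6:inf,v7:28,v8:inf
step 5: dist = v0:54,v1:0,v2:20,v3:42,v4:inf,v5:inf,v6:inf,v7:28,v8:inf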